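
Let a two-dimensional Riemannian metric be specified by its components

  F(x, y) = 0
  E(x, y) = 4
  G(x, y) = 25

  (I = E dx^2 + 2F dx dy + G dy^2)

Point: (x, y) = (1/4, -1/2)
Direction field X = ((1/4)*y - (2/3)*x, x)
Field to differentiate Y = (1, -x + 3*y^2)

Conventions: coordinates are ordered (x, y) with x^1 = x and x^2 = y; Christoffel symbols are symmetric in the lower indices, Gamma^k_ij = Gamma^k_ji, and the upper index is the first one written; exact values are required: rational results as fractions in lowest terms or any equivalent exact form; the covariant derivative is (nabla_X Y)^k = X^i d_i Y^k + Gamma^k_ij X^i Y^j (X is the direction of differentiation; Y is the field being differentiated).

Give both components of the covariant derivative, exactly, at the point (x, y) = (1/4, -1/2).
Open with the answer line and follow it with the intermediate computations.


Answer: (nabla_X Y)^x = 0, (nabla_X Y)^y = -11/24

E = 4, F = 0, G = 25 at the point
E_x = 0, E_y = 0, F_x = 0, F_y = 0, G_x = 0, G_y = 0
EG - F^2 = 100;  g^inv = (1/100) * [[25, 0], [0, 4]]
first-kind symbols [ij,l] = (1/2)(d_i g_jl + d_j g_il - d_l g_ij): [xx,x] = E_x/2 = 0, [xx,y] = F_x - E_y/2 = 0, [xy,x] = E_y/2 = 0, [xy,y] = G_x/2 = 0, [yy,x] = F_y - G_x/2 = 0, [yy,y] = G_y/2 = 0
Gamma^x_ij = (G*[ij,x] - F*[ij,y])/(EG - F^2), Gamma^y_ij = (E*[ij,y] - F*[ij,x])/(EG - F^2)
Gamma_xxx = 0, Gamma_xxy = 0, Gamma_xyy = 0, Gamma_yxx = 0, Gamma_yxy = 0, Gamma_yyy = 0
X = (-7/24, 1/4), Y = (1, 1/2) at the point


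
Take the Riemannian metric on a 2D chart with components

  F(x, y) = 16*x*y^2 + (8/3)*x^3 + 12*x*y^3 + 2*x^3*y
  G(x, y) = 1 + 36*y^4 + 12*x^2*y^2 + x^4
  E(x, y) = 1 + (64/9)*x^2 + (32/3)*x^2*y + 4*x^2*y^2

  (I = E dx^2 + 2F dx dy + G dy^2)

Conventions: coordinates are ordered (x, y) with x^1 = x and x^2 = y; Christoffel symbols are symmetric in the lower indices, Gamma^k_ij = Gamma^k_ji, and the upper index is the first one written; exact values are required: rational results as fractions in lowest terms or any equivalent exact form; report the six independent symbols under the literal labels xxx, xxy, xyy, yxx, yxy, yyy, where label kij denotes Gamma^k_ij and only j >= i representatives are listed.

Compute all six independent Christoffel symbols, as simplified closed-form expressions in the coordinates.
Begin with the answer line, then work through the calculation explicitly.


Answer: Gamma_xxx = (36*x*y^2 + 96*x*y + 64*x)/(9*x^4 + 144*x^2*y^2 + 96*x^2*y + 64*x^2 + 324*y^4 + 9), Gamma_xxy = (36*x^2*y + 48*x^2)/(9*x^4 + 144*x^2*y^2 + 96*x^2*y + 64*x^2 + 324*y^4 + 9), Gamma_xyy = (216*x*y^2 + 288*x*y)/(9*x^4 + 144*x^2*y^2 + 96*x^2*y + 64*x^2 + 324*y^4 + 9), Gamma_yxx = (18*x^2*y + 24*x^2 + 108*y^3 + 144*y^2)/(9*x^4 + 144*x^2*y^2 + 96*x^2*y + 64*x^2 + 324*y^4 + 9), Gamma_yxy = (18*x^3 + 108*x*y^2)/(9*x^4 + 144*x^2*y^2 + 96*x^2*y + 64*x^2 + 324*y^4 + 9), Gamma_yyy = (108*x^2*y + 648*y^3)/(9*x^4 + 144*x^2*y^2 + 96*x^2*y + 64*x^2 + 324*y^4 + 9)

E = 1 + (64/9)*x^2 + (32/3)*x^2*y + 4*x^2*y^2; F = 16*x*y^2 + (8/3)*x^3 + 12*x*y^3 + 2*x^3*y; G = 1 + 36*y^4 + 12*x^2*y^2 + x^4
Gamma^k_ij = (1/2) g^{kl} (d_i g_jl + d_j g_il - d_l g_ij), with g^inv = (1/(EG-F^2)) [[G, -F], [-F, E]]
first partials: E_x = (128/9)*x + (64/3)*x*y + 8*x*y^2, E_y = (32/3)*x^2 + 8*x^2*y, F_x = 16*y^2 + 8*x^2 + 12*y^3 + 6*x^2*y, F_y = 32*x*y + 36*x*y^2 + 2*x^3, G_x = 24*x*y^2 + 4*x^3, G_y = 144*y^3 + 24*x^2*y
D = EG - F^2 = 1 + (64/9)*x^2 + (32/3)*x^2*y + 36*y^4 + 16*x^2*y^2 + x^4
expanded: Gamma^x_xx = (G E_x - 2F F_x + F E_y)/(2D), Gamma^x_xy = (G E_y - F G_x)/(2D), Gamma^x_yy = (2G F_y - G G_x - F G_y)/(2D), Gamma^y_xx = (2E F_x - E E_y - F E_x)/(2D), Gamma^y_xy = (E G_x - F E_y)/(2D), Gamma^y_yy = (E G_y - 2F F_y + F G_x)/(2D); substitute and cancel common factors


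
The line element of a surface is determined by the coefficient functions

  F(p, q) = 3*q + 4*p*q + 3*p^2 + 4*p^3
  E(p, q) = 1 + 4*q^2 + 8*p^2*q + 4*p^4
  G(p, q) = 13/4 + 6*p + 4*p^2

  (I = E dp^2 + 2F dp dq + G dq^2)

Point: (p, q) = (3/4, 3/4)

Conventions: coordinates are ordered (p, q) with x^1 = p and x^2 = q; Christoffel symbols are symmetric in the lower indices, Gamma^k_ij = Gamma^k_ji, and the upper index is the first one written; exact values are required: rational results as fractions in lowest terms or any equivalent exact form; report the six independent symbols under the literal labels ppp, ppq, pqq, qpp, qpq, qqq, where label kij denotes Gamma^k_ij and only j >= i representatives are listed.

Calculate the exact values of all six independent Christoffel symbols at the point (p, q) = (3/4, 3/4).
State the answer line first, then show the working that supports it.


Answer: Gamma_ppp = 504/1081, Gamma_ppq = 336/1081, Gamma_pqq = 0, Gamma_qpp = 576/1081, Gamma_qpq = 384/1081, Gamma_qqq = 0

E = 505/64, F = 63/8, G = 10 at the point
E_p = 63/4, E_q = 21/2, F_p = 57/4, F_q = 6, G_p = 12, G_q = 0
EG - F^2 = 1081/64;  g^inv = (64/1081) * [[10, -63/8], [-63/8, 505/64]]
first-kind symbols [ij,l] = (1/2)(d_i g_jl + d_j g_il - d_l g_ij): [pp,p] = E_p/2 = 63/8, [pp,q] = F_p - E_q/2 = 9, [pq,p] = E_q/2 = 21/4, [pq,q] = G_p/2 = 6, [qq,p] = F_q - G_p/2 = 0, [qq,q] = G_q/2 = 0
Gamma^p_ij = (G*[ij,p] - F*[ij,q])/(EG - F^2), Gamma^q_ij = (E*[ij,q] - F*[ij,p])/(EG - F^2)


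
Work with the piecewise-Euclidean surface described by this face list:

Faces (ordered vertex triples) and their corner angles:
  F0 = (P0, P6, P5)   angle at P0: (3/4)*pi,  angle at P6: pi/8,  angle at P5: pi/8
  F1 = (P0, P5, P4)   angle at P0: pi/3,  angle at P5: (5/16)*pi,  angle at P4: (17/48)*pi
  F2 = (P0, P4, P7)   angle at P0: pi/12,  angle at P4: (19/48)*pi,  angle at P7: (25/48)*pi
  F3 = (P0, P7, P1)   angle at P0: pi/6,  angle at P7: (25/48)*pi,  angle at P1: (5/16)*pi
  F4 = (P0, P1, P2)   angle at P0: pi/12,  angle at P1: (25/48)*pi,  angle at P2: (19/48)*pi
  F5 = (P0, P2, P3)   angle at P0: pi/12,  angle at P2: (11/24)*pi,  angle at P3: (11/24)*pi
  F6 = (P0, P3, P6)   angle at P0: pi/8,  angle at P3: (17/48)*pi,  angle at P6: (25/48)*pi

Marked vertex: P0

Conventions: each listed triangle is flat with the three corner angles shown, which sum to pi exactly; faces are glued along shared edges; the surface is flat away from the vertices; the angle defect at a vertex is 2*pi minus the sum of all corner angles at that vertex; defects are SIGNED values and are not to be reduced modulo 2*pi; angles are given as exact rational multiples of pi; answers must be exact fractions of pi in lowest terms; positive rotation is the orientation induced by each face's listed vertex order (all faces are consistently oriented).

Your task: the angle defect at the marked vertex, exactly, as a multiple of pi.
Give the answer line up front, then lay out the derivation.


Answer: defect(P0) = (3/8)*pi

Sum of corner angles at P0: (13/8)*pi
defect = 2*pi - (13/8)*pi


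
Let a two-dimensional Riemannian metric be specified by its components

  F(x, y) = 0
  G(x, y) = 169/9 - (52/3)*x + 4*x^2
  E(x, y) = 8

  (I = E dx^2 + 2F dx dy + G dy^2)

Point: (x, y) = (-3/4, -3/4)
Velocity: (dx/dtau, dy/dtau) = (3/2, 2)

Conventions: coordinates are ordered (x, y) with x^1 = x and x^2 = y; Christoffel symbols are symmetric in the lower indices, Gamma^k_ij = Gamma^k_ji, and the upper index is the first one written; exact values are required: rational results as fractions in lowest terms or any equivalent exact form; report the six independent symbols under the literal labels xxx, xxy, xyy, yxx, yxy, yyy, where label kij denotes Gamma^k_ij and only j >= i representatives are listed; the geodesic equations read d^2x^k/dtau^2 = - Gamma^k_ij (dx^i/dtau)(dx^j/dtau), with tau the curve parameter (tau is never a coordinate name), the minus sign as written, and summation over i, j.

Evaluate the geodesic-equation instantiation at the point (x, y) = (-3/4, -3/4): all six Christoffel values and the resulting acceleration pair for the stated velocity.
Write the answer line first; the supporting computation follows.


Answer: Gamma_xxx = 0, Gamma_xxy = 0, Gamma_xyy = 35/24, Gamma_yxx = 0, Gamma_yxy = -12/35, Gamma_yyy = 0; accelerations (d^2x/dtau^2, d^2y/dtau^2) = (-35/6, 72/35)

E = 8, F = 0, G = 1225/36 at the point
E_x = 0, E_y = 0, F_x = 0, F_y = 0, G_x = -70/3, G_y = 0
EG - F^2 = 2450/9;  g^inv = (9/2450) * [[1225/36, 0], [0, 8]]
first-kind symbols [ij,l] = (1/2)(d_i g_jl + d_j g_il - d_l g_ij): [xx,x] = E_x/2 = 0, [xx,y] = F_x - E_y/2 = 0, [xy,x] = E_y/2 = 0, [xy,y] = G_x/2 = -35/3, [yy,x] = F_y - G_x/2 = 35/3, [yy,y] = G_y/2 = 0
Gamma^x_ij = (G*[ij,x] - F*[ij,y])/(EG - F^2), Gamma^y_ij = (E*[ij,y] - F*[ij,x])/(EG - F^2)
Gamma_xxx = 0, Gamma_xxy = 0, Gamma_xyy = 35/24, Gamma_yxx = 0, Gamma_yxy = -12/35, Gamma_yyy = 0
d^2x/dtau^2 = -(Gamma_xxx*(3/2)^2 + 2*Gamma_xxy*(3/2)*(2) + Gamma_xyy*(2)^2) = -35/6
d^2y/dtau^2 = -(Gamma_yxx*(3/2)^2 + 2*Gamma_yxy*(3/2)*(2) + Gamma_yyy*(2)^2) = 72/35


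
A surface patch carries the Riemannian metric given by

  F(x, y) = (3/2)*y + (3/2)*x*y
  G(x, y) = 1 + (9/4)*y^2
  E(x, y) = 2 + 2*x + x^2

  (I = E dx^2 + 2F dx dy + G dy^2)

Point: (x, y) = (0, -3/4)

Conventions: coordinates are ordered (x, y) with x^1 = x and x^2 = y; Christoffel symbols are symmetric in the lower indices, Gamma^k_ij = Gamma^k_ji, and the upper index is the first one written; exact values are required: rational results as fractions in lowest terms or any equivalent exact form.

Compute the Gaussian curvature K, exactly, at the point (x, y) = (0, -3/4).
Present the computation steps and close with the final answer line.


E = 2, F = -9/8, G = 145/64, EG - F^2 = 209/64 at the point
E_x = 2, E_y = 0, F_x = -9/8, F_y = 3/2, G_x = 0, G_y = -27/8
E_yy = 0, F_xy = 3/2, G_xx = 0
K follows from Brioschi's formula, (det M1 - det M2)/(EG - F^2)^2.
M1 = [[-E_yy/2 + F_xy - G_xx/2, E_x/2, F_x - E_y/2], [F_y - G_x/2, E, F], [G_y/2, F, G]] = [[3/2, 1, -9/8], [3/2, 2, -9/8], [-27/16, -9/8, 145/64]]; det M1 = 3/2
M2 = [[0, E_y/2, G_x/2], [E_y/2, E, F], [G_x/2, F, G]] = [[0, 0, 0], [0, 2, -9/8], [0, -9/8, 145/64]]; det M2 = 0
det M1 - det M2 = 3/2; K = 3/2 / (209/64)^2 = 6144/43681

Answer: K = 6144/43681


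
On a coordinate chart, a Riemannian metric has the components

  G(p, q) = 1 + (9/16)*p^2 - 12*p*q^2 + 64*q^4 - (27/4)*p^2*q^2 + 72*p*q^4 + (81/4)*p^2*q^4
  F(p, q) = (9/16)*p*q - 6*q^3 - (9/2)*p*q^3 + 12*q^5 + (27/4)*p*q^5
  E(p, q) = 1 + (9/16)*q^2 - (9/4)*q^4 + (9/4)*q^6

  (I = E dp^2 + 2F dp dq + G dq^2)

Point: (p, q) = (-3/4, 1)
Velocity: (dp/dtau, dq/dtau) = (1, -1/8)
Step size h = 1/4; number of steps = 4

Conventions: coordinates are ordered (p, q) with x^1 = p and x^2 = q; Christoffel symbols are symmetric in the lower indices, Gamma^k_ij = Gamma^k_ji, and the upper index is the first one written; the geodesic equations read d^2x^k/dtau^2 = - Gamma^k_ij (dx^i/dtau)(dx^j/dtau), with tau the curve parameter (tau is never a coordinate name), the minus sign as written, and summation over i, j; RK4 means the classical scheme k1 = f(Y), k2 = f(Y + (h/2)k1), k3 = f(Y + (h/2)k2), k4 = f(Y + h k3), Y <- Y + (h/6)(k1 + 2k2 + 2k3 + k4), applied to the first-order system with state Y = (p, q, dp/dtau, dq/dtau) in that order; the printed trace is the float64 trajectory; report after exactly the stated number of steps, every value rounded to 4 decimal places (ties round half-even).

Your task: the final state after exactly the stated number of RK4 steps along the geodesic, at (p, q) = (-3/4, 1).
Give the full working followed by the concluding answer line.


f(Y) = (dp/dtau, dq/dtau, -Gamma^p_ij Y'^i Y'^j, -Gamma^q_ij Y'^i Y'^j) with the Gammas evaluated at the stage position; h = 0.250000; intermediate values shown to 6 dp
step 0: p = -0.7500, q = 1.0000, dp/dtau = 1.0000, dq/dtau = -0.1250
step 1:
  k1: at (p, q) = (-0.750000, 1.000000), (dp/dtau, dq/dtau) = (1.000000, -0.125000); Gamma_ppp = 0.000000, Gamma_ppq = 0.098779, Gamma_pqq = 0.243655, Gamma_qpp = 0.000000, Gamma_qpq = 0.683221, Gamma_qqq = 1.685279; k1 = (1.000000, -0.125000, 0.020888, 0.144473)
  k2: at (p, q) = (-0.625000, 0.984375), (dp/dtau, dq/dtau) = (1.002611, -0.106941); Gamma_ppp = 0.000000, Gamma_ppq = 0.078924, Gamma_pqq = 0.223252, Gamma_qpp = 0.000000, Gamma_qpq = 0.626314, Gamma_qqq = 1.771644; k2 = (1.002611, -0.106941, 0.014371, 0.114046)
  k3: at (p, q) = (-0.624674, 0.986632), (dp/dtau, dq/dtau) = (1.001796, -0.110744); Gamma_ppp = 0.000000, Gamma_ppq = 0.079598, Gamma_pqq = 0.224494, Gamma_qpp = 0.000000, Gamma_qpq = 0.627052, Gamma_qqq = 1.768495; k3 = (1.001796, -0.110744, 0.014909, 0.117445)
  k4: at (p, q) = (-0.499551, 0.972314), (dp/dtau, dq/dtau) = (1.003727, -0.095639); Gamma_ppp = 0.000000, Gamma_ppq = 0.064654, Gamma_pqq = 0.206374, Gamma_qpp = 0.000000, Gamma_qpq = 0.578528, Gamma_qqq = 1.846643; k4 = (1.003727, -0.095639, 0.010525, 0.094181)
  Y <- Y + (h/6)(k1 + 2k2 + 2k3 + k4): p = -0.4995, q = 0.9727, dp/dtau = 1.0037, dq/dtau = -0.0958
step 2:
  k1: at (p, q) = (-0.499477, 0.972666), (dp/dtau, dq/dtau) = (1.003749, -0.095765); Gamma_ppp = 0.000000, Gamma_ppq = 0.064741, Gamma_pqq = 0.206558, Gamma_qpp = 0.000000, Gamma_qpq = 0.578626, Gamma_qqq = 1.846108; k1 = (1.003749, -0.095765, 0.010552, 0.094309)
  k2: at (p, q) = (-0.374009, 0.960696), (dp/dtau, dq/dtau) = (1.005068, -0.083977); Gamma_ppp = 0.000000, Gamma_ppq = 0.053580, Gamma_pqq = 0.191089, Gamma_qpp = 0.000000, Gamma_qpq = 0.537200, Gamma_qqq = 1.915892; k2 = (1.005068, -0.083977, 0.007697, 0.077171)
  k3: at (p, q) = (-0.373844, 0.962169), (dp/dtau, dq/dtau) = (1.004711, -0.086119); Gamma_ppp = 0.000000, Gamma_ppq = 0.053901, Gamma_pqq = 0.191832, Gamma_qpp = 0.000000, Gamma_qpq = 0.537618, Gamma_qqq = 1.913381; k3 = (1.004711, -0.086119, 0.007905, 0.078844)
  k4: at (p, q) = (-0.248300, 0.951137), (dp/dtau, dq/dtau) = (1.005725, -0.076054); Gamma_ppp = 0.000000, Gamma_ppq = 0.045160, Gamma_pqq = 0.178039, Gamma_qpp = 0.000000, Gamma_qpq = 0.501612, Gamma_qqq = 1.977565; k4 = (1.005725, -0.076054, 0.005879, 0.065297)
  Y <- Y + (h/6)(k1 + 2k2 + 2k3 + k4): p = -0.2483, q = 0.9513, dp/dtau = 1.0057, dq/dtau = -0.0761
step 3:
  k1: at (p, q) = (-0.248268, 0.951333), (dp/dtau, dq/dtau) = (1.005734, -0.076114); Gamma_ppp = 0.000000, Gamma_ppq = 0.045196, Gamma_pqq = 0.178134, Gamma_qpp = 0.000000, Gamma_qpq = 0.501660, Gamma_qqq = 1.977207; k1 = (1.005734, -0.076114, 0.005888, 0.065350)
  k2: at (p, q) = (-0.122551, 0.941818), (dp/dtau, dq/dtau) = (1.006470, -0.067945); Gamma_ppp = 0.000000, Gamma_ppq = 0.038384, Gamma_pqq = 0.166135, Gamma_qpp = 0.000000, Gamma_qpq = 0.470286, Gamma_qqq = 2.035497; k2 = (1.006470, -0.067945, 0.004483, 0.054924)
  k3: at (p, q) = (-0.122459, 0.942839), (dp/dtau, dq/dtau) = (1.006294, -0.069248); Gamma_ppp = 0.000000, Gamma_ppq = 0.038553, Gamma_pqq = 0.166611, Gamma_qpp = 0.000000, Gamma_qpq = 0.470536, Gamma_qqq = 2.033465; k3 = (1.006294, -0.069248, 0.004574, 0.055827)
  k4: at (p, q) = (0.003306, 0.934020), (dp/dtau, dq/dtau) = (1.006877, -0.062157); Gamma_ppp = 0.000000, Gamma_ppq = 0.033054, Gamma_pqq = 0.155833, Gamma_qpp = 0.000000, Gamma_qpq = 0.442822, Gamma_qqq = 2.087676; k4 = (1.006877, -0.062157, 0.003535, 0.047362)
  Y <- Y + (h/6)(k1 + 2k2 + 2k3 + k4): p = 0.0033, q = 0.9341, dp/dtau = 1.0069, dq/dtau = -0.0622
step 4:
  k1: at (p, q) = (0.003321, 0.934138), (dp/dtau, dq/dtau) = (1.006881, -0.062188); Gamma_ppp = 0.000000, Gamma_ppq = 0.033071, Gamma_pqq = 0.155885, Gamma_qpp = 0.000000, Gamma_qpq = 0.442848, Gamma_qqq = 2.087427; k1 = (1.006881, -0.062188, 0.003539, 0.047386)
  k2: at (p, q) = (0.129181, 0.926365), (dp/dtau, dq/dtau) = (1.007323, -0.056265); Gamma_ppp = 0.000000, Gamma_ppq = 0.028646, Gamma_pqq = 0.146364, Gamma_qpp = 0.000000, Gamma_qpq = 0.418300, Gamma_qqq = 2.137267; k2 = (1.007323, -0.056265, 0.002784, 0.040650)
  k3: at (p, q) = (0.129237, 0.927105), (dp/dtau, dq/dtau) = (1.007229, -0.057107); Gamma_ppp = 0.000000, Gamma_ppq = 0.028742, Gamma_pqq = 0.146686, Gamma_qpp = 0.000000, Gamma_qpq = 0.418457, Gamma_qqq = 2.135597; k3 = (1.007229, -0.057107, 0.002828, 0.041174)
  k4: at (p, q) = (0.255129, 0.919862), (dp/dtau, dq/dtau) = (1.007588, -0.051895); Gamma_ppp = 0.000000, Gamma_ppq = 0.025084, Gamma_pqq = 0.138066, Gamma_qpp = 0.000000, Gamma_qpq = 0.396483, Gamma_qqq = 2.182322; k4 = (1.007588, -0.051895, 0.002251, 0.035586)
  Y <- Y + (h/6)(k1 + 2k2 + 2k3 + k4): p = 0.2551, q = 0.9199, dp/dtau = 1.0076, dq/dtau = -0.0519

Answer: p = 0.2551, q = 0.9199, dp/dtau = 1.0076, dq/dtau = -0.0519


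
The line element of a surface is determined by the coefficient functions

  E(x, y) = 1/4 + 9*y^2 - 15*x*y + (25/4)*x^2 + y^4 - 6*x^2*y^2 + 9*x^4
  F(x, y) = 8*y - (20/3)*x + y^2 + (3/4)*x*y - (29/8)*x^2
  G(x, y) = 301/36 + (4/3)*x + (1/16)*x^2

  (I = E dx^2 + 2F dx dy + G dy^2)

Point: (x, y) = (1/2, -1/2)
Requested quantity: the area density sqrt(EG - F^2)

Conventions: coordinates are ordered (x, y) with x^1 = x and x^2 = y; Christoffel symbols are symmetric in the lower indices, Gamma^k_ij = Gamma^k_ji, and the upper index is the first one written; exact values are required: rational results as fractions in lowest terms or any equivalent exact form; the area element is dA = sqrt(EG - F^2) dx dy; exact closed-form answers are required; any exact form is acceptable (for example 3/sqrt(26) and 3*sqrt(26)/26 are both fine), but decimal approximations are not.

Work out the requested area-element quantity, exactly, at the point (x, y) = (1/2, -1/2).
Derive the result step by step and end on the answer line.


E = 129/16, F = -785/96, G = 5209/576; EG - F^2 = 6967/1152

Answer: sqrt(EG - F^2) = sqrt(13934)/48


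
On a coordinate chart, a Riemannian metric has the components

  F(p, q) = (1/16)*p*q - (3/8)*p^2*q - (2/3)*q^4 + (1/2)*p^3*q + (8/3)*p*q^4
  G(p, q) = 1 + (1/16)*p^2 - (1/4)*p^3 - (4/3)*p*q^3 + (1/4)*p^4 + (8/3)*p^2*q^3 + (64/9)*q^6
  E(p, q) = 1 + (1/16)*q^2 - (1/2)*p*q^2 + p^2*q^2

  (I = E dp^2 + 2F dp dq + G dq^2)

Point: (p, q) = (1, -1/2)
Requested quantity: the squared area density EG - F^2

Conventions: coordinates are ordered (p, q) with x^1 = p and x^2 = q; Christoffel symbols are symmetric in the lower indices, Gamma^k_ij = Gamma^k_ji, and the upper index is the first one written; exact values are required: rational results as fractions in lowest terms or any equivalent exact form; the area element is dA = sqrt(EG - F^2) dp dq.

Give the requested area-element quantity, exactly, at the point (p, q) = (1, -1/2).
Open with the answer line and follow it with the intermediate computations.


Answer: EG - F^2 = 661/576

E = 73/64, F = 1/32, G = 145/144; EG - F^2 = 661/576


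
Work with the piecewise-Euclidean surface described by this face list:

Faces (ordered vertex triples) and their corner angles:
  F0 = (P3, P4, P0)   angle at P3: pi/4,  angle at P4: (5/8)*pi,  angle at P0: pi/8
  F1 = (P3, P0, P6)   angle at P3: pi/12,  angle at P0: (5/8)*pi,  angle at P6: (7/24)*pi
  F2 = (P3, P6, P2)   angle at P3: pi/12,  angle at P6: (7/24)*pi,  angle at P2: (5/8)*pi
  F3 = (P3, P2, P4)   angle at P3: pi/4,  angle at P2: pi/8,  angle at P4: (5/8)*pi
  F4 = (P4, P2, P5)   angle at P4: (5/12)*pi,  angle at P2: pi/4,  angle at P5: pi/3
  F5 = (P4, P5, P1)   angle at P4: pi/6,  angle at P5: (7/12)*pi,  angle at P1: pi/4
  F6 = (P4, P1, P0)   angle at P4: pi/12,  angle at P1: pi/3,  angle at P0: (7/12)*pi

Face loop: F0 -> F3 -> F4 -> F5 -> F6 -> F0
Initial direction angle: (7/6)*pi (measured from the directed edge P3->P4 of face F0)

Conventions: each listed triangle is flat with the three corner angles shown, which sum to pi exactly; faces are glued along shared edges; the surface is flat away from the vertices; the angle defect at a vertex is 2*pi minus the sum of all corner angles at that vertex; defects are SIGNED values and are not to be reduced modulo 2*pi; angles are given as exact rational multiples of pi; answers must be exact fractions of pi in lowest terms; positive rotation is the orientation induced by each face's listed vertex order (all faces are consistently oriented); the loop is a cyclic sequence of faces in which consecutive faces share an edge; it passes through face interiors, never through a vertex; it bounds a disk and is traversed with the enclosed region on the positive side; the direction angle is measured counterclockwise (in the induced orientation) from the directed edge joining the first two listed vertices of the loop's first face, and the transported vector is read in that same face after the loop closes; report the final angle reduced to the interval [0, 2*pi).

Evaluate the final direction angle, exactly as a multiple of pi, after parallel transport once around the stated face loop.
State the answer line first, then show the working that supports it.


Answer: final direction angle = (5/4)*pi

enclosed vertex P4: corner angles sum to (23/12)*pi, defect = 2*pi - (23/12)*pi = pi/12
holonomy = initial angle + sum of enclosed defects (mod 2*pi), positive in the induced orientation
final angle = (7/6)*pi + pi/12 = (5/4)*pi (mod 2*pi)


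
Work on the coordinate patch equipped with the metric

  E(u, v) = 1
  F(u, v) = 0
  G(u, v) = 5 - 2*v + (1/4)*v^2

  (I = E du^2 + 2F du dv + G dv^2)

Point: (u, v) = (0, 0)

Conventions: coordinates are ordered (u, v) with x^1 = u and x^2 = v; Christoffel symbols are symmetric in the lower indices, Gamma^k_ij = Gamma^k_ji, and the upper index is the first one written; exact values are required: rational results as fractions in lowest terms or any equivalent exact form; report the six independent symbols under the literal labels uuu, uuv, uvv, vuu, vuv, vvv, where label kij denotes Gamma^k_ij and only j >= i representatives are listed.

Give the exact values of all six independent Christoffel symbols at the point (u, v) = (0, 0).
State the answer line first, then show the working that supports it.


Answer: Gamma_uuu = 0, Gamma_uuv = 0, Gamma_uvv = 0, Gamma_vuu = 0, Gamma_vuv = 0, Gamma_vvv = -1/5

E = 1, F = 0, G = 5 at the point
E_u = 0, E_v = 0, F_u = 0, F_v = 0, G_u = 0, G_v = -2
EG - F^2 = 5;  g^inv = (1/5) * [[5, 0], [0, 1]]
first-kind symbols [ij,l] = (1/2)(d_i g_jl + d_j g_il - d_l g_ij): [uu,u] = E_u/2 = 0, [uu,v] = F_u - E_v/2 = 0, [uv,u] = E_v/2 = 0, [uv,v] = G_u/2 = 0, [vv,u] = F_v - G_u/2 = 0, [vv,v] = G_v/2 = -1
Gamma^u_ij = (G*[ij,u] - F*[ij,v])/(EG - F^2), Gamma^v_ij = (E*[ij,v] - F*[ij,u])/(EG - F^2)


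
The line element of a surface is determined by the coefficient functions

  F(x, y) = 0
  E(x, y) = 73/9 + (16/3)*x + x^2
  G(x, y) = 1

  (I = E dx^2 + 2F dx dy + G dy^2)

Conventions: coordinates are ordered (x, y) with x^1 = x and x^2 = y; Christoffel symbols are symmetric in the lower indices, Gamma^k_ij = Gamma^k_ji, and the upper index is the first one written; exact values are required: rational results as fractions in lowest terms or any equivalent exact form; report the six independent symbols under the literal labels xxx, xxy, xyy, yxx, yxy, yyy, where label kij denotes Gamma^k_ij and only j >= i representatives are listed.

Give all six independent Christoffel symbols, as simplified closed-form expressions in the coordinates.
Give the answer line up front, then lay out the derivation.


Answer: Gamma_xxx = (9*x + 24)/(9*x^2 + 48*x + 73), Gamma_xxy = 0, Gamma_xyy = 0, Gamma_yxx = 0, Gamma_yxy = 0, Gamma_yyy = 0

E = 73/9 + (16/3)*x + x^2; F = 0; G = 1
Gamma^k_ij = (1/2) g^{kl} (d_i g_jl + d_j g_il - d_l g_ij), with g^inv = (1/(EG-F^2)) [[G, -F], [-F, E]]
first partials: E_x = 16/3 + 2*x, E_y = 0, F_x = 0, F_y = 0, G_x = 0, G_y = 0
D = EG - F^2 = 73/9 + (16/3)*x + x^2
expanded: Gamma^x_xx = (G E_x - 2F F_x + F E_y)/(2D), Gamma^x_xy = (G E_y - F G_x)/(2D), Gamma^x_yy = (2G F_y - G G_x - F G_y)/(2D), Gamma^y_xx = (2E F_x - E E_y - F E_x)/(2D), Gamma^y_xy = (E G_x - F E_y)/(2D), Gamma^y_yy = (E G_y - 2F F_y + F G_x)/(2D); substitute and cancel common factors


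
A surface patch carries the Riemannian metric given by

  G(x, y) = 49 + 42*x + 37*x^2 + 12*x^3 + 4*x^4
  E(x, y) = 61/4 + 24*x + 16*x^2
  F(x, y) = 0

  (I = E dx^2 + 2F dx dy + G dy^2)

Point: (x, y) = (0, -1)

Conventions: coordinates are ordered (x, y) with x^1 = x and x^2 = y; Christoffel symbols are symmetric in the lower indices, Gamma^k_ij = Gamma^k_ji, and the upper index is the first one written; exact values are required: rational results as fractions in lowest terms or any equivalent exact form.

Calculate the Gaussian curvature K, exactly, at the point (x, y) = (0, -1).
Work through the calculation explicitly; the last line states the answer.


E = 61/4, F = 0, G = 49, EG - F^2 = 2989/4 at the point
E_x = 24, E_y = 0, F_x = 0, F_y = 0, G_x = 42, G_y = 0
E_yy = 0, F_xy = 0, G_xx = 74
Brioschi: K = (det M1 - det M2) / (EG - F^2)^2 with the standard first/second-derivative matrices M1, M2.
M1 = [[-E_yy/2 + F_xy - G_xx/2, E_x/2, F_x - E_y/2], [F_y - G_x/2, E, F], [G_y/2, F, G]] = [[-37, 12, 0], [-21, 61/4, 0], [0, 0, 49]]; det M1 = -61201/4
M2 = [[0, E_y/2, G_x/2], [E_y/2, E, F], [G_x/2, F, G]] = [[0, 0, 21], [0, 61/4, 0], [21, 0, 49]]; det M2 = -26901/4
det M1 - det M2 = -8575; K = -8575 / (2989/4)^2 = -400/26047

Answer: K = -400/26047


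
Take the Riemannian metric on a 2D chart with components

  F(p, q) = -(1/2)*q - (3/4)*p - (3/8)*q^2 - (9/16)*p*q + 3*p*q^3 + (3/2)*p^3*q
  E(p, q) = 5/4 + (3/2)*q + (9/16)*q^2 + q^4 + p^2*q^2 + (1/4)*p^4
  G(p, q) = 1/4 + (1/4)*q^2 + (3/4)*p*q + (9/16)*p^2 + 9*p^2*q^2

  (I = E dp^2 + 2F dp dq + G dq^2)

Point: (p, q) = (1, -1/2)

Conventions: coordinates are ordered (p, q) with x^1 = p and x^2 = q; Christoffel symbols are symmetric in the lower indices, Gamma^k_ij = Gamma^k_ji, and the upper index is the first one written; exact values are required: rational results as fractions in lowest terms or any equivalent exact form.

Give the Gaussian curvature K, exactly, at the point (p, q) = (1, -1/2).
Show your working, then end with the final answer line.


E = 77/64, F = -23/16, G = 11/4, EG - F^2 = 159/128 at the point
E_p = 3/2, E_q = -9/16, F_p = -99/32, F_q = 49/16, G_p = 21/4, G_q = -17/2
E_qq = 49/8, F_pq = 99/16, G_pp = 45/8
The intrinsic route: Brioschi's K = (det M1 - det M2)/(EG - F^2)^2.
M1 = [[-E_qq/2 + F_pq - G_pp/2, E_p/2, F_p - E_q/2], [F_q - G_p/2, E, F], [G_q/2, F, G]] = [[5/16, 3/4, -45/16], [7/16, 77/64, -23/16], [-17/4, -23/16, 11/4]]; det M1 = -17499/2048
M2 = [[0, E_q/2, G_p/2], [E_q/2, E, F], [G_p/2, F, G]] = [[0, -9/32, 21/8], [-9/32, 77/64, -23/16], [21/8, -23/16, 11/4]]; det M2 = -13077/2048
det M1 - det M2 = -2211/1024; K = -2211/1024 / (159/128)^2 = -11792/8427

Answer: K = -11792/8427


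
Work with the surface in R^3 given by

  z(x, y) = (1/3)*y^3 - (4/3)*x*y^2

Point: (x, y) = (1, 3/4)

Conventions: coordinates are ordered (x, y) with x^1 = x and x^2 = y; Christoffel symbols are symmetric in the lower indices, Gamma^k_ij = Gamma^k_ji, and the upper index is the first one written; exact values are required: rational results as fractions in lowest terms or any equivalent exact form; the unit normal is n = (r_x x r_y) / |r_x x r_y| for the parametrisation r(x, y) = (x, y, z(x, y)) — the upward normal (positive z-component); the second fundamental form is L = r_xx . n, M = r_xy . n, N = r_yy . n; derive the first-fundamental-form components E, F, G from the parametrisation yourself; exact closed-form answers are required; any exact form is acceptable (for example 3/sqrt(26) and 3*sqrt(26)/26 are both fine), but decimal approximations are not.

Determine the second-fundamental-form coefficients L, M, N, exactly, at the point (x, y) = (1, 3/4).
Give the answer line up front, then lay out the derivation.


Answer: L = 0, M = -32*sqrt(929)/929, N = -56*sqrt(929)/2787

z_x = -3/4, z_y = -23/16, z_xx = 0, z_xy = -2, z_yy = -7/6
E = 25/16, F = 69/64, G = 785/256; answer radicand W^2 = 929/256
unnormalised second-form numerators: l = 0, m = -2, n = -7/6; L = l/sqrt(929/256), and similarly M = m/sqrt(W^2), N = n/sqrt(W^2)


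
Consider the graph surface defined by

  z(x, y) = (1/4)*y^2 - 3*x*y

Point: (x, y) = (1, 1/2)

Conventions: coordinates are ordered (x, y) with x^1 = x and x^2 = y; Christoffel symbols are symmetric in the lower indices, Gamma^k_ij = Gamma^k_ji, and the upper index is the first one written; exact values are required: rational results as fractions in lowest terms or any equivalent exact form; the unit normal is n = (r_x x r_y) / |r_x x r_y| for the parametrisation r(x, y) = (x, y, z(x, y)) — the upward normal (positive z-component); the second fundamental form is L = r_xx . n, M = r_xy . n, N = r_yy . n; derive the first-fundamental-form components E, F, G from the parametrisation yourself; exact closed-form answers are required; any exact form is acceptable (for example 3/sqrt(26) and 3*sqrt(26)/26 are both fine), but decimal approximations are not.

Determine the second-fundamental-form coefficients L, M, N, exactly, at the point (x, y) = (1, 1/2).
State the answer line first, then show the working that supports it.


Answer: L = 0, M = -12*sqrt(173)/173, N = 2*sqrt(173)/173

z_x = -3/2, z_y = -11/4, z_xx = 0, z_xy = -3, z_yy = 1/2
E = 13/4, F = 33/8, G = 137/16; answer radicand W^2 = 173/16
unnormalised second-form numerators: l = 0, m = -3, n = 1/2; L = l/sqrt(173/16), and similarly M = m/sqrt(W^2), N = n/sqrt(W^2)


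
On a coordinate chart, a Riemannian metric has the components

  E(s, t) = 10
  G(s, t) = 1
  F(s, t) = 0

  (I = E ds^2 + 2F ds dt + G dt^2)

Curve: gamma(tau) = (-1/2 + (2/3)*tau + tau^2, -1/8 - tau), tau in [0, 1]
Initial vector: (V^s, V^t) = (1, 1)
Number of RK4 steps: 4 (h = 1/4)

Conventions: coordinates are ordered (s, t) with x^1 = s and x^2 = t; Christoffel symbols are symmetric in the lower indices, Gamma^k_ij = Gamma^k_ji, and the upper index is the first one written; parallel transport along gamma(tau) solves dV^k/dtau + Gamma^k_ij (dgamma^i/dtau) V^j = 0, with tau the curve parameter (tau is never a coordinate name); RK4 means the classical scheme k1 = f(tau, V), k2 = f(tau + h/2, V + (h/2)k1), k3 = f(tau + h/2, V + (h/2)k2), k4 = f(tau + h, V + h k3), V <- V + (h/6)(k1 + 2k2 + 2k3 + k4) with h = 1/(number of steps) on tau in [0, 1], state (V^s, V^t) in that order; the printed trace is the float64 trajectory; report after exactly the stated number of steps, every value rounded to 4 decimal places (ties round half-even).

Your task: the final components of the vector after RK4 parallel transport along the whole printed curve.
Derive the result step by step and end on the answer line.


gamma'(tau) = (2/3 + 2*tau, -1); f(tau, V)^k = -Gamma^k_ij(gamma(tau)) gamma'^i(tau) V^j; h = 1/4; intermediate values shown to 6 dp
curve data and Christoffel symbols at the stage parameters:
  tau = 0.000000: gamma = (-0.500000, -0.125000), gamma' = (0.666667, -1.000000); Gamma_sss = 0.000000, Gamma_sst = 0.000000, Gamma_stt = 0.000000, Gamma_tss = 0.000000, Gamma_tst = 0.000000, Gamma_ttt = 0.000000
  tau = 0.125000: gamma = (-0.401042, -0.250000), gamma' = (0.916667, -1.000000); Gamma_sss = 0.000000, Gamma_sst = 0.000000, Gamma_stt = 0.000000, Gamma_tss = 0.000000, Gamma_tst = 0.000000, Gamma_ttt = 0.000000
  tau = 0.250000: gamma = (-0.270833, -0.375000), gamma' = (1.166667, -1.000000); Gamma_sss = 0.000000, Gamma_sst = 0.000000, Gamma_stt = 0.000000, Gamma_tss = 0.000000, Gamma_tst = 0.000000, Gamma_ttt = 0.000000
  tau = 0.375000: gamma = (-0.109375, -0.500000), gamma' = (1.416667, -1.000000); Gamma_sss = 0.000000, Gamma_sst = 0.000000, Gamma_stt = 0.000000, Gamma_tss = 0.000000, Gamma_tst = 0.000000, Gamma_ttt = 0.000000
  tau = 0.500000: gamma = (0.083333, -0.625000), gamma' = (1.666667, -1.000000); Gamma_sss = 0.000000, Gamma_sst = 0.000000, Gamma_stt = 0.000000, Gamma_tss = 0.000000, Gamma_tst = 0.000000, Gamma_ttt = 0.000000
  tau = 0.625000: gamma = (0.307292, -0.750000), gamma' = (1.916667, -1.000000); Gamma_sss = 0.000000, Gamma_sst = 0.000000, Gamma_stt = 0.000000, Gamma_tss = 0.000000, Gamma_tst = 0.000000, Gamma_ttt = 0.000000
  tau = 0.750000: gamma = (0.562500, -0.875000), gamma' = (2.166667, -1.000000); Gamma_sss = 0.000000, Gamma_sst = 0.000000, Gamma_stt = 0.000000, Gamma_tss = 0.000000, Gamma_tst = 0.000000, Gamma_ttt = 0.000000
  tau = 0.875000: gamma = (0.848958, -1.000000), gamma' = (2.416667, -1.000000); Gamma_sss = 0.000000, Gamma_sst = 0.000000, Gamma_stt = 0.000000, Gamma_tss = 0.000000, Gamma_tst = 0.000000, Gamma_ttt = 0.000000
  tau = 1.000000: gamma = (1.166667, -1.125000), gamma' = (2.666667, -1.000000); Gamma_sss = 0.000000, Gamma_sst = 0.000000, Gamma_stt = 0.000000, Gamma_tss = 0.000000, Gamma_tst = 0.000000, Gamma_ttt = 0.000000
step 0: V^s = 1.0000, V^t = 1.0000
step 1: k1 = (0.000000, 0.000000), k2 = (0.000000, 0.000000), k3 = (0.000000, 0.000000), k4 = (0.000000, 0.000000); V <- V + (h/6)(k1 + 2k2 + 2k3 + k4): V^s = 1.0000, V^t = 1.0000
step 2: k1 = (0.000000, 0.000000), k2 = (0.000000, 0.000000), k3 = (0.000000, 0.000000), k4 = (0.000000, 0.000000); V <- V + (h/6)(k1 + 2k2 + 2k3 + k4): V^s = 1.0000, V^t = 1.0000
step 3: k1 = (0.000000, 0.000000), k2 = (0.000000, 0.000000), k3 = (0.000000, 0.000000), k4 = (0.000000, 0.000000); V <- V + (h/6)(k1 + 2k2 + 2k3 + k4): V^s = 1.0000, V^t = 1.0000
step 4: k1 = (0.000000, 0.000000), k2 = (0.000000, 0.000000), k3 = (0.000000, 0.000000), k4 = (0.000000, 0.000000); V <- V + (h/6)(k1 + 2k2 + 2k3 + k4): V^s = 1.0000, V^t = 1.0000

Answer: V^s = 1.0000, V^t = 1.0000


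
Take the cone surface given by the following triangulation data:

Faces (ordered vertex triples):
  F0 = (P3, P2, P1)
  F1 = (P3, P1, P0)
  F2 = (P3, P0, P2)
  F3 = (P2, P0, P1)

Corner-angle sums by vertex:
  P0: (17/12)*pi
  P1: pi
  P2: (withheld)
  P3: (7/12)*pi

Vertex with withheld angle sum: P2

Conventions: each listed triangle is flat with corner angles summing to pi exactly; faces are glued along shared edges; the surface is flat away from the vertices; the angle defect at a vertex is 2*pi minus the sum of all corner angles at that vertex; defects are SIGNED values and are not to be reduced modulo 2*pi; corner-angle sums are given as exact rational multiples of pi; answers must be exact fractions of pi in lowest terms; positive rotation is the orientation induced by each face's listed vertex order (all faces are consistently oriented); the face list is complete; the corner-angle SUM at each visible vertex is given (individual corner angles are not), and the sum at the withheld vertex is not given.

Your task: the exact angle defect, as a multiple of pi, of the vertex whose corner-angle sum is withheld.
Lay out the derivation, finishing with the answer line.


V = 4, E = 6, F = 4; chi = V - E + F = 2
Gauss-Bonnet: total defect = 2*pi*chi = 4*pi; visible defects sum to 3*pi

Answer: defect(P2) = pi


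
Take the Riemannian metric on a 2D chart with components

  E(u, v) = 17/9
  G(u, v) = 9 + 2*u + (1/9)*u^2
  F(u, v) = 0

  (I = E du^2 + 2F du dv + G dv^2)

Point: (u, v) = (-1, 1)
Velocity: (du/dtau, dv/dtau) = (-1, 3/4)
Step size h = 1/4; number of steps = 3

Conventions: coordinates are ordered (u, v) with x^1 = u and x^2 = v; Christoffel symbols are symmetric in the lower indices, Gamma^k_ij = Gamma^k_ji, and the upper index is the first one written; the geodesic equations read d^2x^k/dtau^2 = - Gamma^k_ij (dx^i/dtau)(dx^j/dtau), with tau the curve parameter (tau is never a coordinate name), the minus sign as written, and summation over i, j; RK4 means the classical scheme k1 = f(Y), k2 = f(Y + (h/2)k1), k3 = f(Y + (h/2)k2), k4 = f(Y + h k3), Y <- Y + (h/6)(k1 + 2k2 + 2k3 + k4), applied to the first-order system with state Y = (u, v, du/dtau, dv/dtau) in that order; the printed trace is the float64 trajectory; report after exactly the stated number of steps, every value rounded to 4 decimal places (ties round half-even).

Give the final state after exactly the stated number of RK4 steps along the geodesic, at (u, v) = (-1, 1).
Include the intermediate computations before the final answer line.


f(Y) = (du/dtau, dv/dtau, -Gamma^u_ij Y'^i Y'^j, -Gamma^v_ij Y'^i Y'^j) with the Gammas evaluated at the stage position; h = 0.250000; intermediate values shown to 6 dp
step 0: u = -1.0000, v = 1.0000, du/dtau = -1.0000, dv/dtau = 0.7500
step 1:
  k1: at (u, v) = (-1.000000, 1.000000), (du/dtau, dv/dtau) = (-1.000000, 0.750000); Gamma_uuu = 0.000000, Gamma_uuv = 0.000000, Gamma_uvv = -0.470588, Gamma_vuu = 0.000000, Gamma_vuv = 0.125000, Gamma_vvv = 0.000000; k1 = (-1.000000, 0.750000, 0.264706, 0.187500)
  k2: at (u, v) = (-1.125000, 1.093750), (du/dtau, dv/dtau) = (-0.966912, 0.773438); Gamma_uuu = 0.000000, Gamma_uuv = 0.000000, Gamma_uvv = -0.463235, Gamma_vuu = 0.000000, Gamma_vuv = 0.126984, Gamma_vvv = 0.000000; k2 = (-0.966912, 0.773438, 0.277110, 0.189929)
  k3: at (u, v) = (-1.120864, 1.096680), (du/dtau, dv/dtau) = (-0.965361, 0.773741); Gamma_uuu = 0.000000, Gamma_uuv = 0.000000, Gamma_uvv = -0.463479, Gamma_vuu = 0.000000, Gamma_vuv = 0.126917, Gamma_vvv = 0.000000; k3 = (-0.965361, 0.773741, 0.277473, 0.189599)
  k4: at (u, v) = (-1.241340, 1.193435), (du/dtau, dv/dtau) = (-0.930632, 0.797400); Gamma_uuu = 0.000000, Gamma_uuv = 0.000000, Gamma_uvv = -0.456392, Gamma_vuu = 0.000000, Gamma_vuv = 0.128888, Gamma_vvv = 0.000000; k4 = (-0.930632, 0.797400, 0.290195, 0.191292)
  Y <- Y + (h/6)(k1 + 2k2 + 2k3 + k4): u = -1.2415, v = 1.1934, du/dtau = -0.9307, dv/dtau = 0.7974
step 2:
  k1: at (u, v) = (-1.241466, 1.193407), (du/dtau, dv/dtau) = (-0.930664, 0.797410); Gamma_uuu = 0.000000, Gamma_uuv = 0.000000, Gamma_uvv = -0.456384, Gamma_vuu = 0.000000, Gamma_vuv = 0.128890, Gamma_vvv = 0.000000; k1 = (-0.930664, 0.797410, 0.290198, 0.191304)
  k2: at (u, v) = (-1.357799, 1.293083), (du/dtau, dv/dtau) = (-0.894389, 0.821323); Gamma_uuu = 0.000000, Gamma_uuv = 0.000000, Gamma_uvv = -0.449541, Gamma_vuu = 0.000000, Gamma_vuv = 0.130852, Gamma_vvv = 0.000000; k2 = (-0.894389, 0.821323, 0.303248, 0.192244)
  k3: at (u, v) = (-1.353264, 1.296072), (du/dtau, dv/dtau) = (-0.892758, 0.821441); Gamma_uuu = 0.000000, Gamma_uuv = 0.000000, Gamma_uvv = -0.449808, Gamma_vuu = 0.000000, Gamma_vuv = 0.130775, Gamma_vvv = 0.000000; k3 = (-0.892758, 0.821441, 0.303515, 0.191807)
  k4: at (u, v) = (-1.464655, 1.398767), (du/dtau, dv/dtau) = (-0.854785, 0.845362); Gamma_uuu = 0.000000, Gamma_uuv = 0.000000, Gamma_uvv = -0.443256, Gamma_vuu = 0.000000, Gamma_vuv = 0.132708, Gamma_vvv = 0.000000; k4 = (-0.854785, 0.845362, 0.316767, 0.191790)
  Y <- Y + (h/6)(k1 + 2k2 + 2k3 + k4): u = -1.4648, v = 1.3988, du/dtau = -0.8548, dv/dtau = 0.8454
step 3:
  k1: at (u, v) = (-1.464788, 1.398752), (du/dtau, dv/dtau) = (-0.854810, 0.845377); Gamma_uuu = 0.000000, Gamma_uuv = 0.000000, Gamma_uvv = -0.443248, Gamma_vuu = 0.000000, Gamma_vuv = 0.132710, Gamma_vvv = 0.000000; k1 = (-0.854810, 0.845377, 0.316772, 0.191803)
  k2: at (u, v) = (-1.571640, 1.504425), (du/dtau, dv/dtau) = (-0.815214, 0.869352); Gamma_uuu = 0.000000, Gamma_uuv = 0.000000, Gamma_uvv = -0.436962, Gamma_vuu = 0.000000, Gamma_vuv = 0.134619, Gamma_vvv = 0.000000; k2 = (-0.815214, 0.869352, 0.330244, 0.190811)
  k3: at (u, v) = (-1.566690, 1.507421), (du/dtau, dv/dtau) = (-0.813530, 0.869228); Gamma_uuu = 0.000000, Gamma_uuv = 0.000000, Gamma_uvv = -0.437254, Gamma_vuu = 0.000000, Gamma_vuv = 0.134530, Gamma_vvv = 0.000000; k3 = (-0.813530, 0.869228, 0.330370, 0.190263)
  k4: at (u, v) = (-1.668171, 1.616059), (du/dtau, dv/dtau) = (-0.772218, 0.892943); Gamma_uuu = 0.000000, Gamma_uuv = 0.000000, Gamma_uvv = -0.431284, Gamma_vuu = 0.000000, Gamma_vuv = 0.136392, Gamma_vvv = 0.000000; k4 = (-0.772218, 0.892943, 0.343883, 0.188097)
  Y <- Y + (h/6)(k1 + 2k2 + 2k3 + k4): u = -1.6683, v = 1.6161, du/dtau = -0.7722, dv/dtau = 0.8930

Answer: u = -1.6683, v = 1.6161, du/dtau = -0.7722, dv/dtau = 0.8930


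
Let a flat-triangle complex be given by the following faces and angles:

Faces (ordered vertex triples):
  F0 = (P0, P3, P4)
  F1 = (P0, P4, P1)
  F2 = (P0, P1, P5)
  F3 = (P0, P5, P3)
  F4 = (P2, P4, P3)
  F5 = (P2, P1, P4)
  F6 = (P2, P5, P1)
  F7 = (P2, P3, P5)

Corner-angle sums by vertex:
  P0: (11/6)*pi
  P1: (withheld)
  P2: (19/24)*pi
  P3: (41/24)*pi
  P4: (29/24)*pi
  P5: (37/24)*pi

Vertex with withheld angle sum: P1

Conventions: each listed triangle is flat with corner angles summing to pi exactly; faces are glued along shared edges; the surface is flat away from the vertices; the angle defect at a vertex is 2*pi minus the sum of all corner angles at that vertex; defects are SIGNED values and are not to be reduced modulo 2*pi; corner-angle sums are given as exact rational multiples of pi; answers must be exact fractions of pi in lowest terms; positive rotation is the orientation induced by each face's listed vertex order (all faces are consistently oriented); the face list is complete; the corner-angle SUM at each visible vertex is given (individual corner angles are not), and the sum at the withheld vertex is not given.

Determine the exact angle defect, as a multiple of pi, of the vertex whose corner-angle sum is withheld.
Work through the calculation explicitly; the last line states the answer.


V = 6, E = 12, F = 8; chi = V - E + F = 2
Gauss-Bonnet: total defect = 2*pi*chi = 4*pi; visible defects sum to (35/12)*pi

Answer: defect(P1) = (13/12)*pi
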